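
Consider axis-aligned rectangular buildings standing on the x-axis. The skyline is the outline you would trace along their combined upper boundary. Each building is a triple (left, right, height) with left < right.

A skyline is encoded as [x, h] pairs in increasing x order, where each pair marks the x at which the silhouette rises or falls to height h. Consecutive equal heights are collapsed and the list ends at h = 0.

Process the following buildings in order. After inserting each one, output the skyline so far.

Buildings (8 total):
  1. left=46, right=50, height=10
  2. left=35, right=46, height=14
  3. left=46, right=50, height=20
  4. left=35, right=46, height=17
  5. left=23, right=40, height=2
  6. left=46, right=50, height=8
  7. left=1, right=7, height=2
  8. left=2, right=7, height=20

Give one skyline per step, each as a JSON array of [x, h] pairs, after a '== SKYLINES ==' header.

== SKYLINES ==
[[46,10],[50,0]]
[[35,14],[46,10],[50,0]]
[[35,14],[46,20],[50,0]]
[[35,17],[46,20],[50,0]]
[[23,2],[35,17],[46,20],[50,0]]
[[23,2],[35,17],[46,20],[50,0]]
[[1,2],[7,0],[23,2],[35,17],[46,20],[50,0]]
[[1,2],[2,20],[7,0],[23,2],[35,17],[46,20],[50,0]]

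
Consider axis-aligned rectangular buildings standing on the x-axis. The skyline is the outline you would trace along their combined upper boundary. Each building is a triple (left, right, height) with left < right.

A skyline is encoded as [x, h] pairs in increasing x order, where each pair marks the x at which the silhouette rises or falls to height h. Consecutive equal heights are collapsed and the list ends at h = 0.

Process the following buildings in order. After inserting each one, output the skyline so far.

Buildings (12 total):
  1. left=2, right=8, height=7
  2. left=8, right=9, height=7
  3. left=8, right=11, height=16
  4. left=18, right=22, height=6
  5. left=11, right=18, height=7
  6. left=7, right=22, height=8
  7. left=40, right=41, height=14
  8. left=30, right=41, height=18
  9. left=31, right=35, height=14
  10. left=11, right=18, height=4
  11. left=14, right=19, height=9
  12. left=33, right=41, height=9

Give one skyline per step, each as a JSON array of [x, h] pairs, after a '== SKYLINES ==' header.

== SKYLINES ==
[[2,7],[8,0]]
[[2,7],[9,0]]
[[2,7],[8,16],[11,0]]
[[2,7],[8,16],[11,0],[18,6],[22,0]]
[[2,7],[8,16],[11,7],[18,6],[22,0]]
[[2,7],[7,8],[8,16],[11,8],[22,0]]
[[2,7],[7,8],[8,16],[11,8],[22,0],[40,14],[41,0]]
[[2,7],[7,8],[8,16],[11,8],[22,0],[30,18],[41,0]]
[[2,7],[7,8],[8,16],[11,8],[22,0],[30,18],[41,0]]
[[2,7],[7,8],[8,16],[11,8],[22,0],[30,18],[41,0]]
[[2,7],[7,8],[8,16],[11,8],[14,9],[19,8],[22,0],[30,18],[41,0]]
[[2,7],[7,8],[8,16],[11,8],[14,9],[19,8],[22,0],[30,18],[41,0]]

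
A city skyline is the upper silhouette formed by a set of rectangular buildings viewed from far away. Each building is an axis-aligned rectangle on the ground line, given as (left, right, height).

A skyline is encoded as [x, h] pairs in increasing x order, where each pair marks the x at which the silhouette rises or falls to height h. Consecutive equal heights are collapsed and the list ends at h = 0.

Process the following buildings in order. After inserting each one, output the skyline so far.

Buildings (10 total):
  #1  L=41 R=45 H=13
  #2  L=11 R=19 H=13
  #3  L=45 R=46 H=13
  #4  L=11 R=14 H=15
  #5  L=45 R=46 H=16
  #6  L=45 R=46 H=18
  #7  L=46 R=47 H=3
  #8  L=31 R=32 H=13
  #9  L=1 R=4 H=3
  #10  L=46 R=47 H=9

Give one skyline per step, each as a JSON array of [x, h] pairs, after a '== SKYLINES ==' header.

== SKYLINES ==
[[41,13],[45,0]]
[[11,13],[19,0],[41,13],[45,0]]
[[11,13],[19,0],[41,13],[46,0]]
[[11,15],[14,13],[19,0],[41,13],[46,0]]
[[11,15],[14,13],[19,0],[41,13],[45,16],[46,0]]
[[11,15],[14,13],[19,0],[41,13],[45,18],[46,0]]
[[11,15],[14,13],[19,0],[41,13],[45,18],[46,3],[47,0]]
[[11,15],[14,13],[19,0],[31,13],[32,0],[41,13],[45,18],[46,3],[47,0]]
[[1,3],[4,0],[11,15],[14,13],[19,0],[31,13],[32,0],[41,13],[45,18],[46,3],[47,0]]
[[1,3],[4,0],[11,15],[14,13],[19,0],[31,13],[32,0],[41,13],[45,18],[46,9],[47,0]]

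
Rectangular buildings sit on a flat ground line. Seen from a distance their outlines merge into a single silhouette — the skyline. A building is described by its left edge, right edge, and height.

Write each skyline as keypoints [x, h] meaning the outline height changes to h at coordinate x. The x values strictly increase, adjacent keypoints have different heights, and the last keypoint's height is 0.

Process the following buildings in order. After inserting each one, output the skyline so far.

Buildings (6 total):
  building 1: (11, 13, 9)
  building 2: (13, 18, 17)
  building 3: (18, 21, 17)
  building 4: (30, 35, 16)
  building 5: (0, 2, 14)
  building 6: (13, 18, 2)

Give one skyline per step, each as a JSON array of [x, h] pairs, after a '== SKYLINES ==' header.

== SKYLINES ==
[[11,9],[13,0]]
[[11,9],[13,17],[18,0]]
[[11,9],[13,17],[21,0]]
[[11,9],[13,17],[21,0],[30,16],[35,0]]
[[0,14],[2,0],[11,9],[13,17],[21,0],[30,16],[35,0]]
[[0,14],[2,0],[11,9],[13,17],[21,0],[30,16],[35,0]]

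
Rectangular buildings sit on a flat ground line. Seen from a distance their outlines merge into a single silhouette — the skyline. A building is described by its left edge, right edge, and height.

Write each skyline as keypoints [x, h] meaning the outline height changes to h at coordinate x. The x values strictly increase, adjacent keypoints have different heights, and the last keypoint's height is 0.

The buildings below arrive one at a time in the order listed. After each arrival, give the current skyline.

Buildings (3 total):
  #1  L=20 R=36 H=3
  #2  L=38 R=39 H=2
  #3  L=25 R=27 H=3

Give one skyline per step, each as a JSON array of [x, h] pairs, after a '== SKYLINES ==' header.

== SKYLINES ==
[[20,3],[36,0]]
[[20,3],[36,0],[38,2],[39,0]]
[[20,3],[36,0],[38,2],[39,0]]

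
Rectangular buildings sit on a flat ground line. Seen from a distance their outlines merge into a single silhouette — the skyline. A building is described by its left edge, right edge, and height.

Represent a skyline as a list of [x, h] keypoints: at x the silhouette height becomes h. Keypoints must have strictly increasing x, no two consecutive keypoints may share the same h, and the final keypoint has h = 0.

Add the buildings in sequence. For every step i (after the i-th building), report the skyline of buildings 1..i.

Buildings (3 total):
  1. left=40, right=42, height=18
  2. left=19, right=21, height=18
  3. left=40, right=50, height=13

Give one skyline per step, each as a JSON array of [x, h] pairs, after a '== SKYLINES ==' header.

== SKYLINES ==
[[40,18],[42,0]]
[[19,18],[21,0],[40,18],[42,0]]
[[19,18],[21,0],[40,18],[42,13],[50,0]]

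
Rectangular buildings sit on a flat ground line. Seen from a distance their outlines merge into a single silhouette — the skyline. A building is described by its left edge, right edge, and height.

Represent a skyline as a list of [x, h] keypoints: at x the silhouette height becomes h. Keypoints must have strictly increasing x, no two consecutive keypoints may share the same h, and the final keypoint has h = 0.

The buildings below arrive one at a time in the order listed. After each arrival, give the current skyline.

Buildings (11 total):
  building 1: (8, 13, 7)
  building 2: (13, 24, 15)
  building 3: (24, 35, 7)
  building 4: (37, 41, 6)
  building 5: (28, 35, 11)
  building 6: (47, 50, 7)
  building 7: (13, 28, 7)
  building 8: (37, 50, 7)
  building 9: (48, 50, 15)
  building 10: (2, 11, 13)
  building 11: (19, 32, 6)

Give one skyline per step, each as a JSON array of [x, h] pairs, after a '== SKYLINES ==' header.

== SKYLINES ==
[[8,7],[13,0]]
[[8,7],[13,15],[24,0]]
[[8,7],[13,15],[24,7],[35,0]]
[[8,7],[13,15],[24,7],[35,0],[37,6],[41,0]]
[[8,7],[13,15],[24,7],[28,11],[35,0],[37,6],[41,0]]
[[8,7],[13,15],[24,7],[28,11],[35,0],[37,6],[41,0],[47,7],[50,0]]
[[8,7],[13,15],[24,7],[28,11],[35,0],[37,6],[41,0],[47,7],[50,0]]
[[8,7],[13,15],[24,7],[28,11],[35,0],[37,7],[50,0]]
[[8,7],[13,15],[24,7],[28,11],[35,0],[37,7],[48,15],[50,0]]
[[2,13],[11,7],[13,15],[24,7],[28,11],[35,0],[37,7],[48,15],[50,0]]
[[2,13],[11,7],[13,15],[24,7],[28,11],[35,0],[37,7],[48,15],[50,0]]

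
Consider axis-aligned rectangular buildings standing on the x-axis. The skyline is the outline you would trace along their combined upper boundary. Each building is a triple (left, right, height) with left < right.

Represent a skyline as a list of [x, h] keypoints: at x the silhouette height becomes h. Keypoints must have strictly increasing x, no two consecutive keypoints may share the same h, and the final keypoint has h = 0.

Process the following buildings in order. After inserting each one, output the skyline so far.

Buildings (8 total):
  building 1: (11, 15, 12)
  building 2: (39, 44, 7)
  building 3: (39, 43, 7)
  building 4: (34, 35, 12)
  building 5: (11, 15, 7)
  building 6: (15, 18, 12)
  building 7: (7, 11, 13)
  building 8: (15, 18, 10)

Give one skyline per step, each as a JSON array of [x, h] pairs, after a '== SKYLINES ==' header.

== SKYLINES ==
[[11,12],[15,0]]
[[11,12],[15,0],[39,7],[44,0]]
[[11,12],[15,0],[39,7],[44,0]]
[[11,12],[15,0],[34,12],[35,0],[39,7],[44,0]]
[[11,12],[15,0],[34,12],[35,0],[39,7],[44,0]]
[[11,12],[18,0],[34,12],[35,0],[39,7],[44,0]]
[[7,13],[11,12],[18,0],[34,12],[35,0],[39,7],[44,0]]
[[7,13],[11,12],[18,0],[34,12],[35,0],[39,7],[44,0]]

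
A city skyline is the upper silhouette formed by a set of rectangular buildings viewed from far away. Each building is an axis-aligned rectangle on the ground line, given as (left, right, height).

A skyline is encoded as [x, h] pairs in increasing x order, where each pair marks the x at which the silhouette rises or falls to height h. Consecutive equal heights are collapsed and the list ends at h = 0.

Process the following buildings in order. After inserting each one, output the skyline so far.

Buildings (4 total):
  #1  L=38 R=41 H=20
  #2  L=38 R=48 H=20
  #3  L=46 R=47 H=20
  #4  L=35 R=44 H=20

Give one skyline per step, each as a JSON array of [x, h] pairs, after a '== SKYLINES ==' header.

== SKYLINES ==
[[38,20],[41,0]]
[[38,20],[48,0]]
[[38,20],[48,0]]
[[35,20],[48,0]]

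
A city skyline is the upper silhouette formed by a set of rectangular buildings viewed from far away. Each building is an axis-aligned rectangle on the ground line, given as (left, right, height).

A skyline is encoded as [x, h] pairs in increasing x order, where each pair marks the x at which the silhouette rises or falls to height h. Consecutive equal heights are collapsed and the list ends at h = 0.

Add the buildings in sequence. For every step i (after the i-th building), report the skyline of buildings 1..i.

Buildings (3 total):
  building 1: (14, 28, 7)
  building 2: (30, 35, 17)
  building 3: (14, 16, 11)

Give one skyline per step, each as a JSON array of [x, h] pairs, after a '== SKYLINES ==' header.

== SKYLINES ==
[[14,7],[28,0]]
[[14,7],[28,0],[30,17],[35,0]]
[[14,11],[16,7],[28,0],[30,17],[35,0]]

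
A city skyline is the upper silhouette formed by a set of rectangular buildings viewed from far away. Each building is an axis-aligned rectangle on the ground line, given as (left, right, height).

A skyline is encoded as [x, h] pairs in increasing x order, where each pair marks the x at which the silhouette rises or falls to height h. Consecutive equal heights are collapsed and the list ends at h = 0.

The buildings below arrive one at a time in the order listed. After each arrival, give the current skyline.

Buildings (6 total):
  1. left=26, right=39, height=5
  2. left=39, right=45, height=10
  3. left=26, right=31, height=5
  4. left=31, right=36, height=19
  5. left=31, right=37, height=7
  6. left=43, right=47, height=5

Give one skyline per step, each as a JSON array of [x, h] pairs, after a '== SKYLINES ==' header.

== SKYLINES ==
[[26,5],[39,0]]
[[26,5],[39,10],[45,0]]
[[26,5],[39,10],[45,0]]
[[26,5],[31,19],[36,5],[39,10],[45,0]]
[[26,5],[31,19],[36,7],[37,5],[39,10],[45,0]]
[[26,5],[31,19],[36,7],[37,5],[39,10],[45,5],[47,0]]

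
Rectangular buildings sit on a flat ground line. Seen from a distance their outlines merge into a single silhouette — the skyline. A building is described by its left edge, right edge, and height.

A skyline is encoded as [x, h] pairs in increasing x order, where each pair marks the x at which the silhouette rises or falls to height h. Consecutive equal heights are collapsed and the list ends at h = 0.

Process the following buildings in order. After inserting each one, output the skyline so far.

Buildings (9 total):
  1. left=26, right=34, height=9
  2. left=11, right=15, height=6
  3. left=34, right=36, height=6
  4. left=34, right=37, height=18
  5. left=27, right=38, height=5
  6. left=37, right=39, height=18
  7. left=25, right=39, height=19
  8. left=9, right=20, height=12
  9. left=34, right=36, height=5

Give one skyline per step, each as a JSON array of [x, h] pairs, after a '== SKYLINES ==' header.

== SKYLINES ==
[[26,9],[34,0]]
[[11,6],[15,0],[26,9],[34,0]]
[[11,6],[15,0],[26,9],[34,6],[36,0]]
[[11,6],[15,0],[26,9],[34,18],[37,0]]
[[11,6],[15,0],[26,9],[34,18],[37,5],[38,0]]
[[11,6],[15,0],[26,9],[34,18],[39,0]]
[[11,6],[15,0],[25,19],[39,0]]
[[9,12],[20,0],[25,19],[39,0]]
[[9,12],[20,0],[25,19],[39,0]]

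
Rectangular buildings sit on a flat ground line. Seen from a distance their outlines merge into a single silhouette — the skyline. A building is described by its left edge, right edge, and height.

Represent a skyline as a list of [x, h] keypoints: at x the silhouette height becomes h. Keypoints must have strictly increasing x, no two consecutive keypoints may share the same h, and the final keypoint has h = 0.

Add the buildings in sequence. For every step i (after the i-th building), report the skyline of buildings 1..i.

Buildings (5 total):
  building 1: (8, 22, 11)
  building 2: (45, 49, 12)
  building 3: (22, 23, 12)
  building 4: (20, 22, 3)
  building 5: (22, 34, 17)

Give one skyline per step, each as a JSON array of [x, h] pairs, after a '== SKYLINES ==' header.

== SKYLINES ==
[[8,11],[22,0]]
[[8,11],[22,0],[45,12],[49,0]]
[[8,11],[22,12],[23,0],[45,12],[49,0]]
[[8,11],[22,12],[23,0],[45,12],[49,0]]
[[8,11],[22,17],[34,0],[45,12],[49,0]]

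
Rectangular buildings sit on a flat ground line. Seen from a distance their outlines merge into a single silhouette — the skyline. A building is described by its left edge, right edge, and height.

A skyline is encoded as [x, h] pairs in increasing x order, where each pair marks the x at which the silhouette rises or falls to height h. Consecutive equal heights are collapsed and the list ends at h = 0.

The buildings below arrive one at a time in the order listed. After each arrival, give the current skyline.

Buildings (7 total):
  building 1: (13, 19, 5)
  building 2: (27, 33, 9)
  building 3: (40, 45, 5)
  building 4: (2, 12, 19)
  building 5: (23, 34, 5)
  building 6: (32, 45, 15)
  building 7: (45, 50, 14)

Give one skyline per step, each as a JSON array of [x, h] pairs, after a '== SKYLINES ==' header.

== SKYLINES ==
[[13,5],[19,0]]
[[13,5],[19,0],[27,9],[33,0]]
[[13,5],[19,0],[27,9],[33,0],[40,5],[45,0]]
[[2,19],[12,0],[13,5],[19,0],[27,9],[33,0],[40,5],[45,0]]
[[2,19],[12,0],[13,5],[19,0],[23,5],[27,9],[33,5],[34,0],[40,5],[45,0]]
[[2,19],[12,0],[13,5],[19,0],[23,5],[27,9],[32,15],[45,0]]
[[2,19],[12,0],[13,5],[19,0],[23,5],[27,9],[32,15],[45,14],[50,0]]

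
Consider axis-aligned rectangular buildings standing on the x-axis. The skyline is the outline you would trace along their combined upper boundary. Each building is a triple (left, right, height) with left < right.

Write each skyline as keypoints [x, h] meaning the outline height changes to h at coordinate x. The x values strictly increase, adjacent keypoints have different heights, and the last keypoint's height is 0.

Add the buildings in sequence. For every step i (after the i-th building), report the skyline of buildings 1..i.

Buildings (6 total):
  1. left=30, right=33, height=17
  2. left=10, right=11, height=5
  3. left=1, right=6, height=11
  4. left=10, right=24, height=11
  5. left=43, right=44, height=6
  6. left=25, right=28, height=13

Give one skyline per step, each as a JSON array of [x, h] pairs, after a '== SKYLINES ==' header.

== SKYLINES ==
[[30,17],[33,0]]
[[10,5],[11,0],[30,17],[33,0]]
[[1,11],[6,0],[10,5],[11,0],[30,17],[33,0]]
[[1,11],[6,0],[10,11],[24,0],[30,17],[33,0]]
[[1,11],[6,0],[10,11],[24,0],[30,17],[33,0],[43,6],[44,0]]
[[1,11],[6,0],[10,11],[24,0],[25,13],[28,0],[30,17],[33,0],[43,6],[44,0]]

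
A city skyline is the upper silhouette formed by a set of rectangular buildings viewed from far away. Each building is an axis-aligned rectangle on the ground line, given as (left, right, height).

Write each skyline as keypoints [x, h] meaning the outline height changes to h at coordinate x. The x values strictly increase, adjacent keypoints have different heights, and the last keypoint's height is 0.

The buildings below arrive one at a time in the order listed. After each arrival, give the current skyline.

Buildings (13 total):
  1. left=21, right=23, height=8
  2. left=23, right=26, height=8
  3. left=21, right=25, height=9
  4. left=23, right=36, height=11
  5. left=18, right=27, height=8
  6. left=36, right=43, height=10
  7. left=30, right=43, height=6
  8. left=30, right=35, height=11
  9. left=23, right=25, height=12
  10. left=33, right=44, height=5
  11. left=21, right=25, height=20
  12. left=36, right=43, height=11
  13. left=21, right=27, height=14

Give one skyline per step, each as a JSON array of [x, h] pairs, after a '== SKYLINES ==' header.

== SKYLINES ==
[[21,8],[23,0]]
[[21,8],[26,0]]
[[21,9],[25,8],[26,0]]
[[21,9],[23,11],[36,0]]
[[18,8],[21,9],[23,11],[36,0]]
[[18,8],[21,9],[23,11],[36,10],[43,0]]
[[18,8],[21,9],[23,11],[36,10],[43,0]]
[[18,8],[21,9],[23,11],[36,10],[43,0]]
[[18,8],[21,9],[23,12],[25,11],[36,10],[43,0]]
[[18,8],[21,9],[23,12],[25,11],[36,10],[43,5],[44,0]]
[[18,8],[21,20],[25,11],[36,10],[43,5],[44,0]]
[[18,8],[21,20],[25,11],[43,5],[44,0]]
[[18,8],[21,20],[25,14],[27,11],[43,5],[44,0]]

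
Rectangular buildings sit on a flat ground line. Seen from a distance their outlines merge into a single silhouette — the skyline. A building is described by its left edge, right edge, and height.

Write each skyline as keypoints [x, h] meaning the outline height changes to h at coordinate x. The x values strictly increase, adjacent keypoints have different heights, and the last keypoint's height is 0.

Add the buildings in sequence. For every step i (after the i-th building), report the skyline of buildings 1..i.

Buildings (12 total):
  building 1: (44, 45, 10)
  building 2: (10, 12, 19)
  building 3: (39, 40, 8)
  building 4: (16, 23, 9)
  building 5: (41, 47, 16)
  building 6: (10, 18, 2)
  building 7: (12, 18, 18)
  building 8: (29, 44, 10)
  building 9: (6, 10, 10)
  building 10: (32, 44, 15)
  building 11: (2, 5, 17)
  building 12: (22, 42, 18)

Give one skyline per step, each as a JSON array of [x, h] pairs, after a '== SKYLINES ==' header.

== SKYLINES ==
[[44,10],[45,0]]
[[10,19],[12,0],[44,10],[45,0]]
[[10,19],[12,0],[39,8],[40,0],[44,10],[45,0]]
[[10,19],[12,0],[16,9],[23,0],[39,8],[40,0],[44,10],[45,0]]
[[10,19],[12,0],[16,9],[23,0],[39,8],[40,0],[41,16],[47,0]]
[[10,19],[12,2],[16,9],[23,0],[39,8],[40,0],[41,16],[47,0]]
[[10,19],[12,18],[18,9],[23,0],[39,8],[40,0],[41,16],[47,0]]
[[10,19],[12,18],[18,9],[23,0],[29,10],[41,16],[47,0]]
[[6,10],[10,19],[12,18],[18,9],[23,0],[29,10],[41,16],[47,0]]
[[6,10],[10,19],[12,18],[18,9],[23,0],[29,10],[32,15],[41,16],[47,0]]
[[2,17],[5,0],[6,10],[10,19],[12,18],[18,9],[23,0],[29,10],[32,15],[41,16],[47,0]]
[[2,17],[5,0],[6,10],[10,19],[12,18],[18,9],[22,18],[42,16],[47,0]]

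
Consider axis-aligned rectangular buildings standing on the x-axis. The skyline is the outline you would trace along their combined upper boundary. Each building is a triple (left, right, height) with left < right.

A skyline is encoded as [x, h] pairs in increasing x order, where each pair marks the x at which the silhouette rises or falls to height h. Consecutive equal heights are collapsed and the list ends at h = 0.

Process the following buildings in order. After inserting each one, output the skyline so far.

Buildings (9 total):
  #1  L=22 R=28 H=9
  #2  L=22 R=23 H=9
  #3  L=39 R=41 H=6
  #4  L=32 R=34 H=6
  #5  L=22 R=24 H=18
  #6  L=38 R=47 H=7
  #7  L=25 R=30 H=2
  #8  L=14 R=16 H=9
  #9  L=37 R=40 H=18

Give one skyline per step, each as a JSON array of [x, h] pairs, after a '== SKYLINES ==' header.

== SKYLINES ==
[[22,9],[28,0]]
[[22,9],[28,0]]
[[22,9],[28,0],[39,6],[41,0]]
[[22,9],[28,0],[32,6],[34,0],[39,6],[41,0]]
[[22,18],[24,9],[28,0],[32,6],[34,0],[39,6],[41,0]]
[[22,18],[24,9],[28,0],[32,6],[34,0],[38,7],[47,0]]
[[22,18],[24,9],[28,2],[30,0],[32,6],[34,0],[38,7],[47,0]]
[[14,9],[16,0],[22,18],[24,9],[28,2],[30,0],[32,6],[34,0],[38,7],[47,0]]
[[14,9],[16,0],[22,18],[24,9],[28,2],[30,0],[32,6],[34,0],[37,18],[40,7],[47,0]]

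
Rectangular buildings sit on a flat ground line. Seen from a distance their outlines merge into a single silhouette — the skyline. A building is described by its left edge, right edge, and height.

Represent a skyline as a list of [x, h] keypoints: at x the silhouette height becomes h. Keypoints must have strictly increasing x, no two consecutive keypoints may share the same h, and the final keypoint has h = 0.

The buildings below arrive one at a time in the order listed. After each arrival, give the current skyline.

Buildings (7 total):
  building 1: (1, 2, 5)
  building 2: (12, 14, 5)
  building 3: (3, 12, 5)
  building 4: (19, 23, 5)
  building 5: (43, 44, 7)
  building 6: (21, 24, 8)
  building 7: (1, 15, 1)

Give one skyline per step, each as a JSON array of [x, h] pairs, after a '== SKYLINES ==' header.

== SKYLINES ==
[[1,5],[2,0]]
[[1,5],[2,0],[12,5],[14,0]]
[[1,5],[2,0],[3,5],[14,0]]
[[1,5],[2,0],[3,5],[14,0],[19,5],[23,0]]
[[1,5],[2,0],[3,5],[14,0],[19,5],[23,0],[43,7],[44,0]]
[[1,5],[2,0],[3,5],[14,0],[19,5],[21,8],[24,0],[43,7],[44,0]]
[[1,5],[2,1],[3,5],[14,1],[15,0],[19,5],[21,8],[24,0],[43,7],[44,0]]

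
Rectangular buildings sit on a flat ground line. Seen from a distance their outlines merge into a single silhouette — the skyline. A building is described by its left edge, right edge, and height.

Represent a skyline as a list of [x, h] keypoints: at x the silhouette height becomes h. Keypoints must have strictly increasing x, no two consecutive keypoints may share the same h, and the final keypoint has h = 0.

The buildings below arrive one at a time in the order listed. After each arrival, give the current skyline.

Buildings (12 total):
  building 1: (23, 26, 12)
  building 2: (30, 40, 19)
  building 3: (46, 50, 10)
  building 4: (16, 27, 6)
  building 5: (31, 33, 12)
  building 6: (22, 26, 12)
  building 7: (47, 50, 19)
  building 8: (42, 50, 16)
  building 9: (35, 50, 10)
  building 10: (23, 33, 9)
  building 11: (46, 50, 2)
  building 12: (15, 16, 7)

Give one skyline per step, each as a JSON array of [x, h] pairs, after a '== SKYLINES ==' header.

== SKYLINES ==
[[23,12],[26,0]]
[[23,12],[26,0],[30,19],[40,0]]
[[23,12],[26,0],[30,19],[40,0],[46,10],[50,0]]
[[16,6],[23,12],[26,6],[27,0],[30,19],[40,0],[46,10],[50,0]]
[[16,6],[23,12],[26,6],[27,0],[30,19],[40,0],[46,10],[50,0]]
[[16,6],[22,12],[26,6],[27,0],[30,19],[40,0],[46,10],[50,0]]
[[16,6],[22,12],[26,6],[27,0],[30,19],[40,0],[46,10],[47,19],[50,0]]
[[16,6],[22,12],[26,6],[27,0],[30,19],[40,0],[42,16],[47,19],[50,0]]
[[16,6],[22,12],[26,6],[27,0],[30,19],[40,10],[42,16],[47,19],[50,0]]
[[16,6],[22,12],[26,9],[30,19],[40,10],[42,16],[47,19],[50,0]]
[[16,6],[22,12],[26,9],[30,19],[40,10],[42,16],[47,19],[50,0]]
[[15,7],[16,6],[22,12],[26,9],[30,19],[40,10],[42,16],[47,19],[50,0]]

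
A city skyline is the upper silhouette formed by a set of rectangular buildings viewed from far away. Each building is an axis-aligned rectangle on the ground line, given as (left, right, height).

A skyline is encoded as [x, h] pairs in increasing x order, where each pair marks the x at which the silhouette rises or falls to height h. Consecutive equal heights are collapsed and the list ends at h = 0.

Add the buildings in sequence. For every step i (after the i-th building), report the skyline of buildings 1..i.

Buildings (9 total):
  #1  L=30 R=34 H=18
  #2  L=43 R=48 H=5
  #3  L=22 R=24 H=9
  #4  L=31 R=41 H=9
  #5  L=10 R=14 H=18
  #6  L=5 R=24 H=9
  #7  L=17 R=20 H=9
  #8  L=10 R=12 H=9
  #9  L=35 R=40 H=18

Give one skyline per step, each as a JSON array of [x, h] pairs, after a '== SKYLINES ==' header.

== SKYLINES ==
[[30,18],[34,0]]
[[30,18],[34,0],[43,5],[48,0]]
[[22,9],[24,0],[30,18],[34,0],[43,5],[48,0]]
[[22,9],[24,0],[30,18],[34,9],[41,0],[43,5],[48,0]]
[[10,18],[14,0],[22,9],[24,0],[30,18],[34,9],[41,0],[43,5],[48,0]]
[[5,9],[10,18],[14,9],[24,0],[30,18],[34,9],[41,0],[43,5],[48,0]]
[[5,9],[10,18],[14,9],[24,0],[30,18],[34,9],[41,0],[43,5],[48,0]]
[[5,9],[10,18],[14,9],[24,0],[30,18],[34,9],[41,0],[43,5],[48,0]]
[[5,9],[10,18],[14,9],[24,0],[30,18],[34,9],[35,18],[40,9],[41,0],[43,5],[48,0]]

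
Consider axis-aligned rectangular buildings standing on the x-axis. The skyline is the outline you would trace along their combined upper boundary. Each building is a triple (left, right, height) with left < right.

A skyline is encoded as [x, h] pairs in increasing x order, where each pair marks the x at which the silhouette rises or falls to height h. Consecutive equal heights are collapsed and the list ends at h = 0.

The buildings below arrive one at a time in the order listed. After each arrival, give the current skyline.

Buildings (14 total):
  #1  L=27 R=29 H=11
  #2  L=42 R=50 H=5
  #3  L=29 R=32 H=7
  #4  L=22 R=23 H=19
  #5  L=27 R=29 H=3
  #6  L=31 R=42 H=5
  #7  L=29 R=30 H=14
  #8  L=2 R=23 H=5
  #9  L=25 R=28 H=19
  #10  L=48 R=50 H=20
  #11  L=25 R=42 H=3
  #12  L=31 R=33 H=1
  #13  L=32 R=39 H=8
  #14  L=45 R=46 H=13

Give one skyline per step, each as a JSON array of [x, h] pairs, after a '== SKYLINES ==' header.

== SKYLINES ==
[[27,11],[29,0]]
[[27,11],[29,0],[42,5],[50,0]]
[[27,11],[29,7],[32,0],[42,5],[50,0]]
[[22,19],[23,0],[27,11],[29,7],[32,0],[42,5],[50,0]]
[[22,19],[23,0],[27,11],[29,7],[32,0],[42,5],[50,0]]
[[22,19],[23,0],[27,11],[29,7],[32,5],[50,0]]
[[22,19],[23,0],[27,11],[29,14],[30,7],[32,5],[50,0]]
[[2,5],[22,19],[23,0],[27,11],[29,14],[30,7],[32,5],[50,0]]
[[2,5],[22,19],[23,0],[25,19],[28,11],[29,14],[30,7],[32,5],[50,0]]
[[2,5],[22,19],[23,0],[25,19],[28,11],[29,14],[30,7],[32,5],[48,20],[50,0]]
[[2,5],[22,19],[23,0],[25,19],[28,11],[29,14],[30,7],[32,5],[48,20],[50,0]]
[[2,5],[22,19],[23,0],[25,19],[28,11],[29,14],[30,7],[32,5],[48,20],[50,0]]
[[2,5],[22,19],[23,0],[25,19],[28,11],[29,14],[30,7],[32,8],[39,5],[48,20],[50,0]]
[[2,5],[22,19],[23,0],[25,19],[28,11],[29,14],[30,7],[32,8],[39,5],[45,13],[46,5],[48,20],[50,0]]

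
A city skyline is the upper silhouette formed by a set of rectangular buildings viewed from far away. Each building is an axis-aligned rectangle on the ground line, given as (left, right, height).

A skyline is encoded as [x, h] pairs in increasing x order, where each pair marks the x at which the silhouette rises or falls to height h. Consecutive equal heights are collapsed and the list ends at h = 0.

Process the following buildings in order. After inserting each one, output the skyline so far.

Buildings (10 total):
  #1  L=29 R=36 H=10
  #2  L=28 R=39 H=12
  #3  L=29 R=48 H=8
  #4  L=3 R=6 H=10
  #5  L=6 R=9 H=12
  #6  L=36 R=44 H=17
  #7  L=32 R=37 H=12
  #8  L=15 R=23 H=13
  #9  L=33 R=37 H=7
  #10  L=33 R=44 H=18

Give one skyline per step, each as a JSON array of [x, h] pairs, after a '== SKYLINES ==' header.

== SKYLINES ==
[[29,10],[36,0]]
[[28,12],[39,0]]
[[28,12],[39,8],[48,0]]
[[3,10],[6,0],[28,12],[39,8],[48,0]]
[[3,10],[6,12],[9,0],[28,12],[39,8],[48,0]]
[[3,10],[6,12],[9,0],[28,12],[36,17],[44,8],[48,0]]
[[3,10],[6,12],[9,0],[28,12],[36,17],[44,8],[48,0]]
[[3,10],[6,12],[9,0],[15,13],[23,0],[28,12],[36,17],[44,8],[48,0]]
[[3,10],[6,12],[9,0],[15,13],[23,0],[28,12],[36,17],[44,8],[48,0]]
[[3,10],[6,12],[9,0],[15,13],[23,0],[28,12],[33,18],[44,8],[48,0]]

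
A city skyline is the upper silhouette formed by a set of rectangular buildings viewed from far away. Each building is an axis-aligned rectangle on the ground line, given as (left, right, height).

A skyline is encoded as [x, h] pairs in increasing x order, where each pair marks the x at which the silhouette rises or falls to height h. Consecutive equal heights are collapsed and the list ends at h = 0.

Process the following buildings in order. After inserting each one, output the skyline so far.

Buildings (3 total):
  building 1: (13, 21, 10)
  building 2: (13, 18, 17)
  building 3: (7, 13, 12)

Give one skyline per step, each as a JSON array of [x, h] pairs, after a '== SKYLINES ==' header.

== SKYLINES ==
[[13,10],[21,0]]
[[13,17],[18,10],[21,0]]
[[7,12],[13,17],[18,10],[21,0]]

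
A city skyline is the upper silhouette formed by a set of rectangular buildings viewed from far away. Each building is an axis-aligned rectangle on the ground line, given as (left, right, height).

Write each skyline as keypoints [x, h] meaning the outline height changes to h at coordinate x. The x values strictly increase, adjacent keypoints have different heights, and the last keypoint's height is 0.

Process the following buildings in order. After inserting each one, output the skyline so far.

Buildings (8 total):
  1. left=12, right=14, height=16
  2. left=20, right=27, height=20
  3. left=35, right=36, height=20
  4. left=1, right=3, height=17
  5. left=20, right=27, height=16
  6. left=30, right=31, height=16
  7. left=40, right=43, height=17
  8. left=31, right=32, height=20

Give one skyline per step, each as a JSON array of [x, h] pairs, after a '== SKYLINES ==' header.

== SKYLINES ==
[[12,16],[14,0]]
[[12,16],[14,0],[20,20],[27,0]]
[[12,16],[14,0],[20,20],[27,0],[35,20],[36,0]]
[[1,17],[3,0],[12,16],[14,0],[20,20],[27,0],[35,20],[36,0]]
[[1,17],[3,0],[12,16],[14,0],[20,20],[27,0],[35,20],[36,0]]
[[1,17],[3,0],[12,16],[14,0],[20,20],[27,0],[30,16],[31,0],[35,20],[36,0]]
[[1,17],[3,0],[12,16],[14,0],[20,20],[27,0],[30,16],[31,0],[35,20],[36,0],[40,17],[43,0]]
[[1,17],[3,0],[12,16],[14,0],[20,20],[27,0],[30,16],[31,20],[32,0],[35,20],[36,0],[40,17],[43,0]]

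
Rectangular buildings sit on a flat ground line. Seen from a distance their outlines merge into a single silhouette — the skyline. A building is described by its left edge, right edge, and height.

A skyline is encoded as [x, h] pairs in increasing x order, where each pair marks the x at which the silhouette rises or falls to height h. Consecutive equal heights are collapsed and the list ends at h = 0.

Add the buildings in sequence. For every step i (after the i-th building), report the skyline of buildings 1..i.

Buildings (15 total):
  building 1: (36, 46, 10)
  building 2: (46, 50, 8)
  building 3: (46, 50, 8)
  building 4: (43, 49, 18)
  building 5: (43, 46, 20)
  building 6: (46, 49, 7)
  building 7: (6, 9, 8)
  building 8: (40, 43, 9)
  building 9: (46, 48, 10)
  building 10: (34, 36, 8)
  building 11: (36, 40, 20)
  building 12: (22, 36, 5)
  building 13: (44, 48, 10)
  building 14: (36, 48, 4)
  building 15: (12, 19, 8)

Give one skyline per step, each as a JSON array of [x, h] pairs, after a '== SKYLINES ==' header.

== SKYLINES ==
[[36,10],[46,0]]
[[36,10],[46,8],[50,0]]
[[36,10],[46,8],[50,0]]
[[36,10],[43,18],[49,8],[50,0]]
[[36,10],[43,20],[46,18],[49,8],[50,0]]
[[36,10],[43,20],[46,18],[49,8],[50,0]]
[[6,8],[9,0],[36,10],[43,20],[46,18],[49,8],[50,0]]
[[6,8],[9,0],[36,10],[43,20],[46,18],[49,8],[50,0]]
[[6,8],[9,0],[36,10],[43,20],[46,18],[49,8],[50,0]]
[[6,8],[9,0],[34,8],[36,10],[43,20],[46,18],[49,8],[50,0]]
[[6,8],[9,0],[34,8],[36,20],[40,10],[43,20],[46,18],[49,8],[50,0]]
[[6,8],[9,0],[22,5],[34,8],[36,20],[40,10],[43,20],[46,18],[49,8],[50,0]]
[[6,8],[9,0],[22,5],[34,8],[36,20],[40,10],[43,20],[46,18],[49,8],[50,0]]
[[6,8],[9,0],[22,5],[34,8],[36,20],[40,10],[43,20],[46,18],[49,8],[50,0]]
[[6,8],[9,0],[12,8],[19,0],[22,5],[34,8],[36,20],[40,10],[43,20],[46,18],[49,8],[50,0]]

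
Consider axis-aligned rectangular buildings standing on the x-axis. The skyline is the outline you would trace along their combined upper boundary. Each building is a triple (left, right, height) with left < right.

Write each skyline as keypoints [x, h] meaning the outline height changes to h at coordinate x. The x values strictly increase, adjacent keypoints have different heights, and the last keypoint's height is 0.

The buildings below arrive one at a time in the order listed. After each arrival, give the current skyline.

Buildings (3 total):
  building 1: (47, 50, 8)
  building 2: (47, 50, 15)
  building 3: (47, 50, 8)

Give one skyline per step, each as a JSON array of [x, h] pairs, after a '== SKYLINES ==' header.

== SKYLINES ==
[[47,8],[50,0]]
[[47,15],[50,0]]
[[47,15],[50,0]]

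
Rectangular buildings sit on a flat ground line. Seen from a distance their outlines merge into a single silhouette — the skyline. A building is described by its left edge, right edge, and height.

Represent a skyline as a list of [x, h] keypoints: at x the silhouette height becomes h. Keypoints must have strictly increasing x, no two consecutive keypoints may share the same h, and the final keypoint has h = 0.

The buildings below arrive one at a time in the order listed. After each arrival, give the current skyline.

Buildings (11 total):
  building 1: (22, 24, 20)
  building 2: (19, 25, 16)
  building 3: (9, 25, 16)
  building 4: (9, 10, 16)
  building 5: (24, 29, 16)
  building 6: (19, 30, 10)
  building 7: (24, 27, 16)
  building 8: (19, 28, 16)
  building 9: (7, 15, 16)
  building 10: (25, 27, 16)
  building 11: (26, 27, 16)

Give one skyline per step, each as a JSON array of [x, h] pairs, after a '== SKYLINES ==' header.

== SKYLINES ==
[[22,20],[24,0]]
[[19,16],[22,20],[24,16],[25,0]]
[[9,16],[22,20],[24,16],[25,0]]
[[9,16],[22,20],[24,16],[25,0]]
[[9,16],[22,20],[24,16],[29,0]]
[[9,16],[22,20],[24,16],[29,10],[30,0]]
[[9,16],[22,20],[24,16],[29,10],[30,0]]
[[9,16],[22,20],[24,16],[29,10],[30,0]]
[[7,16],[22,20],[24,16],[29,10],[30,0]]
[[7,16],[22,20],[24,16],[29,10],[30,0]]
[[7,16],[22,20],[24,16],[29,10],[30,0]]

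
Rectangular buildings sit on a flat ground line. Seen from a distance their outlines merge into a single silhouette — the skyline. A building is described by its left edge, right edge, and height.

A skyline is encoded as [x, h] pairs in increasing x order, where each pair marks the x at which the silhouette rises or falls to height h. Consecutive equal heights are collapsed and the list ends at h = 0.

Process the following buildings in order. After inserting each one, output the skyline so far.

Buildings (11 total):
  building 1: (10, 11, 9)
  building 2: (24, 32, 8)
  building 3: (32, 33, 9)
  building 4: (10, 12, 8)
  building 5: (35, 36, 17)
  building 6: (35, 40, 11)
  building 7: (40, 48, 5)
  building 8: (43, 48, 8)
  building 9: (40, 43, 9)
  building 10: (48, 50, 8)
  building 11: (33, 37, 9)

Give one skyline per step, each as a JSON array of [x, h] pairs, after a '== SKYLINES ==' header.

== SKYLINES ==
[[10,9],[11,0]]
[[10,9],[11,0],[24,8],[32,0]]
[[10,9],[11,0],[24,8],[32,9],[33,0]]
[[10,9],[11,8],[12,0],[24,8],[32,9],[33,0]]
[[10,9],[11,8],[12,0],[24,8],[32,9],[33,0],[35,17],[36,0]]
[[10,9],[11,8],[12,0],[24,8],[32,9],[33,0],[35,17],[36,11],[40,0]]
[[10,9],[11,8],[12,0],[24,8],[32,9],[33,0],[35,17],[36,11],[40,5],[48,0]]
[[10,9],[11,8],[12,0],[24,8],[32,9],[33,0],[35,17],[36,11],[40,5],[43,8],[48,0]]
[[10,9],[11,8],[12,0],[24,8],[32,9],[33,0],[35,17],[36,11],[40,9],[43,8],[48,0]]
[[10,9],[11,8],[12,0],[24,8],[32,9],[33,0],[35,17],[36,11],[40,9],[43,8],[50,0]]
[[10,9],[11,8],[12,0],[24,8],[32,9],[35,17],[36,11],[40,9],[43,8],[50,0]]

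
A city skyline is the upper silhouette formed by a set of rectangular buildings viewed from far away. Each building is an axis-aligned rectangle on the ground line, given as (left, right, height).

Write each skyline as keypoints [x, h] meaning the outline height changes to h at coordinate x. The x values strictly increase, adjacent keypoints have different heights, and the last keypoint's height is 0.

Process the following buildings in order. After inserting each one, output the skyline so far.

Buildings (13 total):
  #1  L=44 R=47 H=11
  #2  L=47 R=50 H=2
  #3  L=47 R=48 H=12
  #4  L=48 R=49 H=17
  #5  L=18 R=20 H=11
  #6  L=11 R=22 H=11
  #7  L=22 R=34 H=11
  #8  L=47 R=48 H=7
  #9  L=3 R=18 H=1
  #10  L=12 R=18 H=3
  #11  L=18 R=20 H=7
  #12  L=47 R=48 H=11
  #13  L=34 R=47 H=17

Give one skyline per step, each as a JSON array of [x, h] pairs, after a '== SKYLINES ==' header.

== SKYLINES ==
[[44,11],[47,0]]
[[44,11],[47,2],[50,0]]
[[44,11],[47,12],[48,2],[50,0]]
[[44,11],[47,12],[48,17],[49,2],[50,0]]
[[18,11],[20,0],[44,11],[47,12],[48,17],[49,2],[50,0]]
[[11,11],[22,0],[44,11],[47,12],[48,17],[49,2],[50,0]]
[[11,11],[34,0],[44,11],[47,12],[48,17],[49,2],[50,0]]
[[11,11],[34,0],[44,11],[47,12],[48,17],[49,2],[50,0]]
[[3,1],[11,11],[34,0],[44,11],[47,12],[48,17],[49,2],[50,0]]
[[3,1],[11,11],[34,0],[44,11],[47,12],[48,17],[49,2],[50,0]]
[[3,1],[11,11],[34,0],[44,11],[47,12],[48,17],[49,2],[50,0]]
[[3,1],[11,11],[34,0],[44,11],[47,12],[48,17],[49,2],[50,0]]
[[3,1],[11,11],[34,17],[47,12],[48,17],[49,2],[50,0]]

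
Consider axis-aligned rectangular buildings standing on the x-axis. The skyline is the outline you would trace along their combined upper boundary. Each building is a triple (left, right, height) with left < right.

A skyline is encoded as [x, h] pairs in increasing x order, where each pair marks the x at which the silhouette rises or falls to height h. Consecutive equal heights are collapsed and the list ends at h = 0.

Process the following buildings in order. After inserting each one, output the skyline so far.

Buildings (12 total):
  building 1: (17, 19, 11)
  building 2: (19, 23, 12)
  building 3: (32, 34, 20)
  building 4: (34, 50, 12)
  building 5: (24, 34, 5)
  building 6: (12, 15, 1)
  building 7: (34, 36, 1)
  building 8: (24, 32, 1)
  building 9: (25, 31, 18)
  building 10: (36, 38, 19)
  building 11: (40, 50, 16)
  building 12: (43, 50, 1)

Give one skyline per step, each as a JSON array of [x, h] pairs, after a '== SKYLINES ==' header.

== SKYLINES ==
[[17,11],[19,0]]
[[17,11],[19,12],[23,0]]
[[17,11],[19,12],[23,0],[32,20],[34,0]]
[[17,11],[19,12],[23,0],[32,20],[34,12],[50,0]]
[[17,11],[19,12],[23,0],[24,5],[32,20],[34,12],[50,0]]
[[12,1],[15,0],[17,11],[19,12],[23,0],[24,5],[32,20],[34,12],[50,0]]
[[12,1],[15,0],[17,11],[19,12],[23,0],[24,5],[32,20],[34,12],[50,0]]
[[12,1],[15,0],[17,11],[19,12],[23,0],[24,5],[32,20],[34,12],[50,0]]
[[12,1],[15,0],[17,11],[19,12],[23,0],[24,5],[25,18],[31,5],[32,20],[34,12],[50,0]]
[[12,1],[15,0],[17,11],[19,12],[23,0],[24,5],[25,18],[31,5],[32,20],[34,12],[36,19],[38,12],[50,0]]
[[12,1],[15,0],[17,11],[19,12],[23,0],[24,5],[25,18],[31,5],[32,20],[34,12],[36,19],[38,12],[40,16],[50,0]]
[[12,1],[15,0],[17,11],[19,12],[23,0],[24,5],[25,18],[31,5],[32,20],[34,12],[36,19],[38,12],[40,16],[50,0]]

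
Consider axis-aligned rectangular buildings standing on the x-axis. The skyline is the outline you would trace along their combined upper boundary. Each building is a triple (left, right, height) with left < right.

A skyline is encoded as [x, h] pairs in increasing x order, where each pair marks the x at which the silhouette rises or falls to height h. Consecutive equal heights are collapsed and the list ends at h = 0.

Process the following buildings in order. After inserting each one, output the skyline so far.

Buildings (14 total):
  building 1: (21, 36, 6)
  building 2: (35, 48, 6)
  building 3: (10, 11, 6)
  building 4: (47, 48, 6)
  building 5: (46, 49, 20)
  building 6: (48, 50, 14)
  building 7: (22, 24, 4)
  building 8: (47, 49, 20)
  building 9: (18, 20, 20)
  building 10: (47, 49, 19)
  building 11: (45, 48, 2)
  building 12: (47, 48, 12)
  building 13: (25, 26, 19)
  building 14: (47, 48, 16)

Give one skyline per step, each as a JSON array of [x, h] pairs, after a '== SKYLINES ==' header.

== SKYLINES ==
[[21,6],[36,0]]
[[21,6],[48,0]]
[[10,6],[11,0],[21,6],[48,0]]
[[10,6],[11,0],[21,6],[48,0]]
[[10,6],[11,0],[21,6],[46,20],[49,0]]
[[10,6],[11,0],[21,6],[46,20],[49,14],[50,0]]
[[10,6],[11,0],[21,6],[46,20],[49,14],[50,0]]
[[10,6],[11,0],[21,6],[46,20],[49,14],[50,0]]
[[10,6],[11,0],[18,20],[20,0],[21,6],[46,20],[49,14],[50,0]]
[[10,6],[11,0],[18,20],[20,0],[21,6],[46,20],[49,14],[50,0]]
[[10,6],[11,0],[18,20],[20,0],[21,6],[46,20],[49,14],[50,0]]
[[10,6],[11,0],[18,20],[20,0],[21,6],[46,20],[49,14],[50,0]]
[[10,6],[11,0],[18,20],[20,0],[21,6],[25,19],[26,6],[46,20],[49,14],[50,0]]
[[10,6],[11,0],[18,20],[20,0],[21,6],[25,19],[26,6],[46,20],[49,14],[50,0]]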